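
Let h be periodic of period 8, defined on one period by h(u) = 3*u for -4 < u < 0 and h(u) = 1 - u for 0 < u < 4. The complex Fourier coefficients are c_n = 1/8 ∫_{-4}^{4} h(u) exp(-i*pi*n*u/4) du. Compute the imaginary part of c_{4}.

Since h is real-valued, Im(c_{4}) = -1/8 ∫_{-4}^{4} h(u) sin(pi*u) du = -b_{4}/2.
Split the integral at the breakpoints.
Integrating by parts (boundary term plus one more integral), an antiderivative of (3*u) sin(pi*u) is -3*u*cos(pi*u)/pi + 3*sin(pi*u)/pi**2; evaluating from -4 to 0: ∫_{-4}^{0} (3*u) sin(pi*u) du = (0) - (12/pi) = -12/pi.
Integrating by parts (boundary term plus one more integral), an antiderivative of (1 - u) sin(pi*u) is u*cos(pi*u)/pi - sin(pi*u)/pi**2 - cos(pi*u)/pi; evaluating from 0 to 4: ∫_{0}^{4} (1 - u) sin(pi*u) du = (3/pi) - (-1/pi) = 4/pi.
So ∫_{-4}^{4} h(u) sin(pi*u) du = -8/pi.
Hence Im(c_{4}) = (-1/8)·(-8/pi) = 1/pi.

1/pi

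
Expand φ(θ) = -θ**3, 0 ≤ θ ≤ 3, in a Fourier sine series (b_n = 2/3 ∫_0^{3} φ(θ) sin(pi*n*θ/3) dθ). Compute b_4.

b_4 = 2/3 ∫_0^{3} (-θ**3) sin(4*pi*θ/3) dθ.
Integrating by parts three times (tabular method), an antiderivative of (-θ**3) sin(4*pi*θ/3) is 3*θ**3*cos(4*pi*θ/3)/(4*pi) - 27*θ**2*sin(4*pi*θ/3)/(16*pi**2) - 81*θ*cos(4*pi*θ/3)/(32*pi**3) + 243*sin(4*pi*θ/3)/(128*pi**4); evaluating from 0 to 3: ∫_{0}^{3} (-θ**3) sin(4*pi*θ/3) dθ = (81*(-3 + 8*pi**2)/(32*pi**3)) - (0) = 81*(-3 + 8*pi**2)/(32*pi**3).
Hence b_4 = (2/3)·(81*(-3 + 8*pi**2)/(32*pi**3)) = 27*(-3 + 8*pi**2)/(16*pi**3).

27*(-3 + 8*pi**2)/(16*pi**3)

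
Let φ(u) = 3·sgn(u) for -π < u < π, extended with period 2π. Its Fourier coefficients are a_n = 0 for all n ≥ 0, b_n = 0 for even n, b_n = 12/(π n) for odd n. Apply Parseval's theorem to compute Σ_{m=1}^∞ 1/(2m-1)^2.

Parseval: Σ b_n^2 = (1/π) ∫_{-π}^{π} φ(u)^2 du = 18.
Only odd n contribute, with b_n^2 = 144/(π^2 n^2), so Σ_{m≥1} 1/(2m-1)^2 = π^2·(18)/144 = pi**2/8.

pi**2/8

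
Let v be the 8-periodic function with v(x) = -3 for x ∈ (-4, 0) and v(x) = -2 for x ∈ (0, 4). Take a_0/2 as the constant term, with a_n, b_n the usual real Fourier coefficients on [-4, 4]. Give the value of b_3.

b_3 = 1/4 ∫_{-4}^{4} v(x) sin(3*pi*x/4) dx.
Split the integral at the breakpoints.
Directly, an antiderivative of (-3) sin(3*pi*x/4) is 4*cos(3*pi*x/4)/pi; evaluating from -4 to 0: ∫_{-4}^{0} (-3) sin(3*pi*x/4) dx = (4/pi) - (-4/pi) = 8/pi.
Directly, an antiderivative of (-2) sin(3*pi*x/4) is 8*cos(3*pi*x/4)/(3*pi); evaluating from 0 to 4: ∫_{0}^{4} (-2) sin(3*pi*x/4) dx = (-8/(3*pi)) - (8/(3*pi)) = -16/(3*pi).
Summing the pieces and multiplying by (1/4) gives b_3 = 2/(3*pi).

2/(3*pi)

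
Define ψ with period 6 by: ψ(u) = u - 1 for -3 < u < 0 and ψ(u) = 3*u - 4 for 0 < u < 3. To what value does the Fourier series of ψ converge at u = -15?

u = -15 differs from u = -3 by -2 full period(s), and the series is 6-periodic.
At u = -3 the one-sided limits are ψ(-3^-) = 5 and ψ(-3^+) = -4.
By Dirichlet's theorem the series converges to their average, [(5) + (-4)]/2 = 1/2.

1/2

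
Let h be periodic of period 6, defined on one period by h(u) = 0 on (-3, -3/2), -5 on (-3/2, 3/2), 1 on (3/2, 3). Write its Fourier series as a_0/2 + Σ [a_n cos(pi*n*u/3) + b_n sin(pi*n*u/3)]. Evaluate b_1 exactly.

1/pi

b_1 = 1/3 ∫_{-3}^{3} h(u) sin(pi*u/3) du.
Split the integral at the breakpoints.
∫_{-3}^{-3/2} (0) sin(pi*u/3) du = 0.
Directly, an antiderivative of (-5) sin(pi*u/3) is 15*cos(pi*u/3)/pi; evaluating from -3/2 to 3/2: ∫_{-3/2}^{3/2} (-5) sin(pi*u/3) du = (0) - (0) = 0.
Directly, an antiderivative of (1) sin(pi*u/3) is -3*cos(pi*u/3)/pi; evaluating from 3/2 to 3: ∫_{3/2}^{3} (1) sin(pi*u/3) du = (3/pi) - (0) = 3/pi.
Summing the pieces and multiplying by (1/3) gives b_1 = 1/pi.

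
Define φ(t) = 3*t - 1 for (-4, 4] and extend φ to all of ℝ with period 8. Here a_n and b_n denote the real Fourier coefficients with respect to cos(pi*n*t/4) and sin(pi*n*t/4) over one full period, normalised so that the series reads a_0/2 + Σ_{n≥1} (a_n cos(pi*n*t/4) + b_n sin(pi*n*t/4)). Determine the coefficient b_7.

24/(7*pi)

b_7 = 1/4 ∫_{-4}^{4} φ(t) sin(7*pi*t/4) dt.
Integrating by parts (boundary term plus one more integral), an antiderivative of (3*t - 1) sin(7*pi*t/4) is -12*t*cos(7*pi*t/4)/(7*pi) + 48*sin(7*pi*t/4)/(49*pi**2) + 4*cos(7*pi*t/4)/(7*pi); evaluating from -4 to 4: ∫_{-4}^{4} (3*t - 1) sin(7*pi*t/4) dt = (44/(7*pi)) - (-52/(7*pi)) = 96/(7*pi).
Hence b_7 = (1/4)·(96/(7*pi)) = 24/(7*pi).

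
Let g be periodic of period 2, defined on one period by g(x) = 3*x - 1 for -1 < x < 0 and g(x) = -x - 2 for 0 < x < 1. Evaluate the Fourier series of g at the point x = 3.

-7/2

x = 3 differs from x = -1 by 2 full period(s), and the series is 2-periodic.
At x = -1 the one-sided limits are g(-1^-) = -3 and g(-1^+) = -4.
By Dirichlet's theorem the series converges to their average, [(-3) + (-4)]/2 = -7/2.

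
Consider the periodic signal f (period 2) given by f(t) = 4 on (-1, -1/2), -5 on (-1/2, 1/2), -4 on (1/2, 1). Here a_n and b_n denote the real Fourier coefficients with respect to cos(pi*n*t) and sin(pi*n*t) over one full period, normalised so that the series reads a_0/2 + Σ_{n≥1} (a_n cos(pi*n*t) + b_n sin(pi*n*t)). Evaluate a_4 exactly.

0

a_4 = ∫_{-1}^{1} f(t) cos(4*pi*t) dt.
Split the integral at the breakpoints.
Directly, an antiderivative of (4) cos(4*pi*t) is sin(4*pi*t)/pi; evaluating from -1 to -1/2: ∫_{-1}^{-1/2} (4) cos(4*pi*t) dt = (0) - (0) = 0.
Directly, an antiderivative of (-5) cos(4*pi*t) is -5*sin(4*pi*t)/(4*pi); evaluating from -1/2 to 1/2: ∫_{-1/2}^{1/2} (-5) cos(4*pi*t) dt = (0) - (0) = 0.
Directly, an antiderivative of (-4) cos(4*pi*t) is -sin(4*pi*t)/pi; evaluating from 1/2 to 1: ∫_{1/2}^{1} (-4) cos(4*pi*t) dt = (0) - (0) = 0.
Summing the pieces gives a_4 = 0.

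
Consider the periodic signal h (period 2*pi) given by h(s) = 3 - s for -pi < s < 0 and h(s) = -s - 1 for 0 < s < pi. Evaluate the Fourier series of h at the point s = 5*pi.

s = 5*pi differs from s = pi by 2 full period(s), and the series is 2*pi-periodic.
At s = pi the one-sided limits are h(pi^-) = -pi - 1 and h(pi^+) = 3 + pi.
By Dirichlet's theorem the series converges to their average, [(-pi - 1) + (3 + pi)]/2 = 1.

1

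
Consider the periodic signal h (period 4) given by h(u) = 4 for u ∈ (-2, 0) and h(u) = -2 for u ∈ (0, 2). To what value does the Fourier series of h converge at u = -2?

At u = -2 the one-sided limits are h(-2^-) = -2 and h(-2^+) = 4.
By Dirichlet's theorem the series converges to their average, [(-2) + (4)]/2 = 1.

1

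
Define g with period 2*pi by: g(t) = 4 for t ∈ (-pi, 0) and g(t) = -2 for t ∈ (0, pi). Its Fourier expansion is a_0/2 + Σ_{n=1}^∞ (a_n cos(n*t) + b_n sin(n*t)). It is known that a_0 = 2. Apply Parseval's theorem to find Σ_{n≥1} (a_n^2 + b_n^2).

Parseval: a_0^2/2 + Σ_{n≥1} (a_n^2+b_n^2) = 1/pi ∫_{-pi}^{pi} g(t)^2 dt = 20.
Subtract a_0^2/2 = 2: Σ (a_n^2+b_n^2) = 18.

18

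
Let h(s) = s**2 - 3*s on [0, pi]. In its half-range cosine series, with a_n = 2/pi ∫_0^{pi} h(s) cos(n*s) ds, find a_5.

a_5 = 2/pi ∫_0^{pi} (s**2 - 3*s) cos(5*s) ds.
Integrating by parts twice (tabular method), an antiderivative of (s**2 - 3*s) cos(5*s) is s**2*sin(5*s)/5 - 3*s*sin(5*s)/5 + 2*s*cos(5*s)/25 - 2*sin(5*s)/125 - 3*cos(5*s)/25; evaluating from 0 to pi: ∫_{0}^{pi} (s**2 - 3*s) cos(5*s) ds = (3/25 - 2*pi/25) - (-3/25) = 6/25 - 2*pi/25.
Hence a_5 = (2/pi)·(6/25 - 2*pi/25) = 4*(3 - pi)/(25*pi).

4*(3 - pi)/(25*pi)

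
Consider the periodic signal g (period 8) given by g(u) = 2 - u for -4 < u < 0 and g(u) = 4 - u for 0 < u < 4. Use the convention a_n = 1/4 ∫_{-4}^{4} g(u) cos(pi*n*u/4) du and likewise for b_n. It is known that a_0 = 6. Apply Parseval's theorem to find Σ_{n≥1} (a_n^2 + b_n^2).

14/3

Parseval: a_0^2/2 + Σ_{n≥1} (a_n^2+b_n^2) = 1/4 ∫_{-4}^{4} g(u)^2 du = 68/3.
Subtract a_0^2/2 = 18: Σ (a_n^2+b_n^2) = 14/3.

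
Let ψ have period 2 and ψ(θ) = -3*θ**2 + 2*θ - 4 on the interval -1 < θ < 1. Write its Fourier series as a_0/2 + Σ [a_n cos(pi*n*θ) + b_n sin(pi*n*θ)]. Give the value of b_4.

-1/pi

b_4 = ∫_{-1}^{1} ψ(θ) sin(4*pi*θ) dθ.
Integrating by parts twice (tabular method), an antiderivative of (-3*θ**2 + 2*θ - 4) sin(4*pi*θ) is 3*θ**2*cos(4*pi*θ)/(4*pi) - 3*θ*sin(4*pi*θ)/(8*pi**2) - θ*cos(4*pi*θ)/(2*pi) + sin(4*pi*θ)/(8*pi**2) - 3*cos(4*pi*θ)/(32*pi**3) + cos(4*pi*θ)/pi; evaluating from -1 to 1: ∫_{-1}^{1} (-3*θ**2 + 2*θ - 4) sin(4*pi*θ) dθ = ((-3 + 40*pi**2)/(32*pi**3)) - (3*(-1 + 24*pi**2)/(32*pi**3)) = -1/pi.
Hence b_4 = -1/pi.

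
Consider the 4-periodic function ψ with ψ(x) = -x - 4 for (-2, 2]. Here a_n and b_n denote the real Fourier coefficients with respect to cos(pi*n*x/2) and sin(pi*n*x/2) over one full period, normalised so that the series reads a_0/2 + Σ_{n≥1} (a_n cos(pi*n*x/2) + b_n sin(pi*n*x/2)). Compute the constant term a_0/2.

-4

a_0 = 1/2 ∫_{-2}^{2} ψ(x) dx = 1/2 · (-16) = -8.
So the constant term a_0/2 = -4.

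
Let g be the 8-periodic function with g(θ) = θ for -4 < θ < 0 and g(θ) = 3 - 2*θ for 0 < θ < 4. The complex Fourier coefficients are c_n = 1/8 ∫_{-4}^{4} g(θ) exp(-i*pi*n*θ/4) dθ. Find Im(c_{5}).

Since g is real-valued, Im(c_{5}) = -1/8 ∫_{-4}^{4} g(θ) sin(5*pi*θ/4) dθ = -b_{5}/2.
Split the integral at the breakpoints.
Integrating by parts (boundary term plus one more integral), an antiderivative of (θ) sin(5*pi*θ/4) is -4*θ*cos(5*pi*θ/4)/(5*pi) + 16*sin(5*pi*θ/4)/(25*pi**2); evaluating from -4 to 0: ∫_{-4}^{0} (θ) sin(5*pi*θ/4) dθ = (0) - (-16/(5*pi)) = 16/(5*pi).
Integrating by parts (boundary term plus one more integral), an antiderivative of (3 - 2*θ) sin(5*pi*θ/4) is 8*θ*cos(5*pi*θ/4)/(5*pi) - 32*sin(5*pi*θ/4)/(25*pi**2) - 12*cos(5*pi*θ/4)/(5*pi); evaluating from 0 to 4: ∫_{0}^{4} (3 - 2*θ) sin(5*pi*θ/4) dθ = (-4/pi) - (-12/(5*pi)) = -8/(5*pi).
So ∫_{-4}^{4} g(θ) sin(5*pi*θ/4) dθ = 8/(5*pi).
Hence Im(c_{5}) = (-1/8)·(8/(5*pi)) = -1/(5*pi).

-1/(5*pi)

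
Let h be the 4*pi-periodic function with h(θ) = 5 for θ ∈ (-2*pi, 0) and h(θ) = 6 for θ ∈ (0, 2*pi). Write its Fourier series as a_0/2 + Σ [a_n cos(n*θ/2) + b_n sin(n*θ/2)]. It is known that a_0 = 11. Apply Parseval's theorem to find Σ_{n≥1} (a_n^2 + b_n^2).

1/2

Parseval: a_0^2/2 + Σ_{n≥1} (a_n^2+b_n^2) = (1/(2*pi)) ∫_{-2*pi}^{2*pi} h(θ)^2 dθ = 61.
Subtract a_0^2/2 = 121/2: Σ (a_n^2+b_n^2) = 1/2.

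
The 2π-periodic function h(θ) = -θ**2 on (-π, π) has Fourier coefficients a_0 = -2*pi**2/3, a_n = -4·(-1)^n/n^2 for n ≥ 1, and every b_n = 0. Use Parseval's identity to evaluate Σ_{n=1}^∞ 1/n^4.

Parseval: a_0^2/2 + Σ a_n^2 = (1/π) ∫_{-π}^{π} h(θ)^2 dθ = 2*pi**4/5.
Subtract a_0^2/2 = 2*pi**4/9: Σ a_n^2 = 8*pi**4/45.
Since a_n^2 = 16/n^4, Σ 1/n^4 = pi**4/90.

pi**4/90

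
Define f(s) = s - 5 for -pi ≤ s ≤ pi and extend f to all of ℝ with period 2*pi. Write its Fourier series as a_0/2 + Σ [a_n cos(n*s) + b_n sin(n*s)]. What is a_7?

0

a_7 = 1/pi ∫_{-pi}^{pi} f(s) cos(7*s) ds.
Integrating by parts (boundary term plus one more integral), an antiderivative of (s - 5) cos(7*s) is s*sin(7*s)/7 - 5*sin(7*s)/7 + cos(7*s)/49; evaluating from -pi to pi: ∫_{-pi}^{pi} (s - 5) cos(7*s) ds = (-1/49) - (-1/49) = 0.
Hence a_7 = (1/pi)·(0) = 0.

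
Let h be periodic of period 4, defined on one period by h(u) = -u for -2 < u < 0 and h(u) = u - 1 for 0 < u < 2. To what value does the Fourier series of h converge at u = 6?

u = 6 differs from u = 2 by 1 full period(s), and the series is 4-periodic.
At u = 2 the one-sided limits are h(2^-) = 1 and h(2^+) = 2.
By Dirichlet's theorem the series converges to their average, [(1) + (2)]/2 = 3/2.

3/2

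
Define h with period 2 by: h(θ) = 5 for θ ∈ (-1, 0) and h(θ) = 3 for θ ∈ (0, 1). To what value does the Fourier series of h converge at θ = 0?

At θ = 0 the one-sided limits are h(0^-) = 5 and h(0^+) = 3.
By Dirichlet's theorem the series converges to their average, [(5) + (3)]/2 = 4.

4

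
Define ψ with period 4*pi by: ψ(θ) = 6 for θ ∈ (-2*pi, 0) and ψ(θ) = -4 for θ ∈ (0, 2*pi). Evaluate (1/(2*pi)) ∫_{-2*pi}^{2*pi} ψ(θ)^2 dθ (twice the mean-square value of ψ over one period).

52

(1/(2*pi)) ∫_{-2*pi}^{2*pi} ψ(θ)^2 dθ = (1/(2*pi)) · (104*pi) = 52.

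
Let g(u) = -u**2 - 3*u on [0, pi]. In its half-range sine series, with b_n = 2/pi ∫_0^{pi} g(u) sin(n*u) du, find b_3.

2*(-9*pi*(3 + pi) + 4)/(27*pi)

b_3 = 2/pi ∫_0^{pi} (-u**2 - 3*u) sin(3*u) du.
Integrating by parts twice (tabular method), an antiderivative of (-u**2 - 3*u) sin(3*u) is u**2*cos(3*u)/3 - 2*u*sin(3*u)/9 + u*cos(3*u) - sin(3*u)/3 - 2*cos(3*u)/27; evaluating from 0 to pi: ∫_{0}^{pi} (-u**2 - 3*u) sin(3*u) du = (-pi**2/3 - pi + 2/27) - (-2/27) = -pi**2/3 - pi + 4/27.
Hence b_3 = (2/pi)·(-pi**2/3 - pi + 4/27) = 2*(-9*pi*(3 + pi) + 4)/(27*pi).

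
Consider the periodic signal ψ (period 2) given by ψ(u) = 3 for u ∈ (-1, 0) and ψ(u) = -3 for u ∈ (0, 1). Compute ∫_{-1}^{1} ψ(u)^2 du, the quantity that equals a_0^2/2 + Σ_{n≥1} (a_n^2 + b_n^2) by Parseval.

∫_{-1}^{1} ψ(u)^2 du = 18.

18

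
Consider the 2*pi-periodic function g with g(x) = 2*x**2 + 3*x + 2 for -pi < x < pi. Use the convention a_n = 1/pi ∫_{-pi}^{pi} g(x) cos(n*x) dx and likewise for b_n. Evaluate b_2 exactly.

-3

b_2 = 1/pi ∫_{-pi}^{pi} g(x) sin(2*x) dx.
Integrating by parts twice (tabular method), an antiderivative of (2*x**2 + 3*x + 2) sin(2*x) is -x**2*cos(2*x) + x*sin(2*x) - 3*x*cos(2*x)/2 + 3*sin(2*x)/4 - cos(2*x)/2; evaluating from -pi to pi: ∫_{-pi}^{pi} (2*x**2 + 3*x + 2) sin(2*x) dx = (-pi**2 - 3*pi/2 - 1/2) - (-pi**2 - 1/2 + 3*pi/2) = -3*pi.
Hence b_2 = (1/pi)·(-3*pi) = -3.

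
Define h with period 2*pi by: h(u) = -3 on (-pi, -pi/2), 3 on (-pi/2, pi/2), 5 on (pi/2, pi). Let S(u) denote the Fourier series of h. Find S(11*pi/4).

5

u = 11*pi/4 differs from u = 3*pi/4 by 1 full period(s), and the series is 2*pi-periodic.
h is continuous at u = 3*pi/4 with value 5, so the series converges to 5 there.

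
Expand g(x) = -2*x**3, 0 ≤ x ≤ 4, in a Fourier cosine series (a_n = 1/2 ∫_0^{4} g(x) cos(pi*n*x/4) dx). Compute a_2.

-192/pi**2

a_2 = 1/2 ∫_0^{4} (-2*x**3) cos(pi*x/2) dx.
Integrating by parts three times (tabular method), an antiderivative of (-2*x**3) cos(pi*x/2) is -4*x**3*sin(pi*x/2)/pi - 24*x**2*cos(pi*x/2)/pi**2 + 96*x*sin(pi*x/2)/pi**3 + 192*cos(pi*x/2)/pi**4; evaluating from 0 to 4: ∫_{0}^{4} (-2*x**3) cos(pi*x/2) dx = (192*(1 - 2*pi**2)/pi**4) - (192/pi**4) = -384/pi**2.
Hence a_2 = (1/2)·(-384/pi**2) = -192/pi**2.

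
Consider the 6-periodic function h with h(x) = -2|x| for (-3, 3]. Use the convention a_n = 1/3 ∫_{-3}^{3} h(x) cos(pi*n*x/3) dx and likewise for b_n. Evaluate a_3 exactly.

8/(3*pi**2)

a_3 = 1/3 ∫_{-3}^{3} h(x) cos(pi*x) dx.
h is even and cos(pi*x) is even, so the integrand is even and a_3 = 2/3 ∫_0^{3} h(x) cos(pi*x) dx.
Integrating by parts (boundary term plus one more integral), an antiderivative of (-2*x) cos(pi*x) is -2*x*sin(pi*x)/pi - 2*cos(pi*x)/pi**2; evaluating from 0 to 3: ∫_{0}^{3} (-2*x) cos(pi*x) dx = (2/pi**2) - (-2/pi**2) = 4/pi**2.
Hence a_3 = (2/3)·(4/pi**2) = 8/(3*pi**2).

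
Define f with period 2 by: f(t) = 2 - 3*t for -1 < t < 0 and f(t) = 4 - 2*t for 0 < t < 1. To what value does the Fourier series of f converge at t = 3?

7/2

t = 3 differs from t = -1 by 2 full period(s), and the series is 2-periodic.
At t = -1 the one-sided limits are f(-1^-) = 2 and f(-1^+) = 5.
By Dirichlet's theorem the series converges to their average, [(2) + (5)]/2 = 7/2.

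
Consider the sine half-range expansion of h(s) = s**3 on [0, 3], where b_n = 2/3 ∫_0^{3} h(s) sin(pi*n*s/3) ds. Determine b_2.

-27/pi + 81/(2*pi**3)

b_2 = 2/3 ∫_0^{3} (s**3) sin(2*pi*s/3) ds.
Integrating by parts three times (tabular method), an antiderivative of (s**3) sin(2*pi*s/3) is -3*s**3*cos(2*pi*s/3)/(2*pi) + 27*s**2*sin(2*pi*s/3)/(4*pi**2) + 81*s*cos(2*pi*s/3)/(4*pi**3) - 243*sin(2*pi*s/3)/(8*pi**4); evaluating from 0 to 3: ∫_{0}^{3} (s**3) sin(2*pi*s/3) ds = (81*(3 - 2*pi**2)/(4*pi**3)) - (0) = 81*(3 - 2*pi**2)/(4*pi**3).
Hence b_2 = (2/3)·(81*(3 - 2*pi**2)/(4*pi**3)) = -27/pi + 81/(2*pi**3).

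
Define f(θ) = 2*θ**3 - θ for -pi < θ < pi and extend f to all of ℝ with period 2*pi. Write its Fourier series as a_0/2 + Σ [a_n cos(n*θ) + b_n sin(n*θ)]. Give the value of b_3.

b_3 = 1/pi ∫_{-pi}^{pi} f(θ) sin(3*θ) dθ.
f is odd and sin(3*θ) is odd, so the integrand is even and b_3 = 2/pi ∫_0^{pi} f(θ) sin(3*θ) dθ.
Integrating by parts three times (tabular method), an antiderivative of (2*θ**3 - θ) sin(3*θ) is -2*θ**3*cos(3*θ)/3 + 2*θ**2*sin(3*θ)/3 + 7*θ*cos(3*θ)/9 - 7*sin(3*θ)/27; evaluating from 0 to pi: ∫_{0}^{pi} (2*θ**3 - θ) sin(3*θ) dθ = (pi*(-7 + 6*pi**2)/9) - (0) = pi*(-7 + 6*pi**2)/9.
Hence b_3 = (2/pi)·(pi*(-7 + 6*pi**2)/9) = -14/9 + 4*pi**2/3.

-14/9 + 4*pi**2/3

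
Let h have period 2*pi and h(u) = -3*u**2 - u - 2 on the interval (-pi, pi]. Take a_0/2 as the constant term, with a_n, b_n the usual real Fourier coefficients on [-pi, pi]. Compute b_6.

b_6 = 1/pi ∫_{-pi}^{pi} h(u) sin(6*u) du.
Integrating by parts twice (tabular method), an antiderivative of (-3*u**2 - u - 2) sin(6*u) is u**2*cos(6*u)/2 - u*sin(6*u)/6 + u*cos(6*u)/6 - sin(6*u)/36 + 11*cos(6*u)/36; evaluating from -pi to pi: ∫_{-pi}^{pi} (-3*u**2 - u - 2) sin(6*u) du = (11/36 + pi/6 + pi**2/2) - (-pi/6 + 11/36 + pi**2/2) = pi/3.
Hence b_6 = (1/pi)·(pi/3) = 1/3.

1/3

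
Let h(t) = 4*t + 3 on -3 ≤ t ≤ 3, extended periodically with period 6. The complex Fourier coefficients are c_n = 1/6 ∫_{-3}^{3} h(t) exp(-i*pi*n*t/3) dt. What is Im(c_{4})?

3/pi

Since h is real-valued, Im(c_{4}) = -1/6 ∫_{-3}^{3} h(t) sin(4*pi*t/3) dt = -b_{4}/2.
Integrating by parts (boundary term plus one more integral), an antiderivative of (4*t + 3) sin(4*pi*t/3) is -3*t*cos(4*pi*t/3)/pi + 9*sin(4*pi*t/3)/(4*pi**2) - 9*cos(4*pi*t/3)/(4*pi); evaluating from -3 to 3: ∫_{-3}^{3} (4*t + 3) sin(4*pi*t/3) dt = (-45/(4*pi)) - (27/(4*pi)) = -18/pi.
Hence Im(c_{4}) = (-1/6)·(-18/pi) = 3/pi.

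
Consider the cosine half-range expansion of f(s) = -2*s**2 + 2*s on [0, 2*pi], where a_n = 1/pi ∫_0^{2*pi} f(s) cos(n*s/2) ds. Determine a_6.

-8/9

a_6 = 1/pi ∫_0^{2*pi} (-2*s**2 + 2*s) cos(3*s) ds.
Integrating by parts twice (tabular method), an antiderivative of (-2*s**2 + 2*s) cos(3*s) is -2*s**2*sin(3*s)/3 + 2*s*sin(3*s)/3 - 4*s*cos(3*s)/9 + 4*sin(3*s)/27 + 2*cos(3*s)/9; evaluating from 0 to 2*pi: ∫_{0}^{2*pi} (-2*s**2 + 2*s) cos(3*s) ds = (2/9 - 8*pi/9) - (2/9) = -8*pi/9.
Hence a_6 = (1/pi)·(-8*pi/9) = -8/9.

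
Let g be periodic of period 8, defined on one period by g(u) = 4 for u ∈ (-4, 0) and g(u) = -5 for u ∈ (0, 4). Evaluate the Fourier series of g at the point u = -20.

-1/2

u = -20 differs from u = -4 by -2 full period(s), and the series is 8-periodic.
At u = -4 the one-sided limits are g(-4^-) = -5 and g(-4^+) = 4.
By Dirichlet's theorem the series converges to their average, [(-5) + (4)]/2 = -1/2.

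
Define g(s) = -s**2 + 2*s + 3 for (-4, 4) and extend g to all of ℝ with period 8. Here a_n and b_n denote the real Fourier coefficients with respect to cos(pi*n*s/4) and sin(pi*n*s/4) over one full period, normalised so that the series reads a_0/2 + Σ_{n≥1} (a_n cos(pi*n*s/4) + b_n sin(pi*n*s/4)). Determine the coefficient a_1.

a_1 = 1/4 ∫_{-4}^{4} g(s) cos(pi*s/4) ds.
Integrating by parts twice (tabular method), an antiderivative of (-s**2 + 2*s + 3) cos(pi*s/4) is -4*s**2*sin(pi*s/4)/pi + 8*s*sin(pi*s/4)/pi - 32*s*cos(pi*s/4)/pi**2 + 12*sin(pi*s/4)/pi + 128*sin(pi*s/4)/pi**3 + 32*cos(pi*s/4)/pi**2; evaluating from -4 to 4: ∫_{-4}^{4} (-s**2 + 2*s + 3) cos(pi*s/4) ds = (96/pi**2) - (-160/pi**2) = 256/pi**2.
Hence a_1 = (1/4)·(256/pi**2) = 64/pi**2.

64/pi**2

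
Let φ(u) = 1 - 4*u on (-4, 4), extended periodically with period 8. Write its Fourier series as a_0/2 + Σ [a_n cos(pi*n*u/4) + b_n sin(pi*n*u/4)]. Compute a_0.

a_0 = 1/4 ∫_{-4}^{4} φ(u) du = 1/4 · (8) = 2.

2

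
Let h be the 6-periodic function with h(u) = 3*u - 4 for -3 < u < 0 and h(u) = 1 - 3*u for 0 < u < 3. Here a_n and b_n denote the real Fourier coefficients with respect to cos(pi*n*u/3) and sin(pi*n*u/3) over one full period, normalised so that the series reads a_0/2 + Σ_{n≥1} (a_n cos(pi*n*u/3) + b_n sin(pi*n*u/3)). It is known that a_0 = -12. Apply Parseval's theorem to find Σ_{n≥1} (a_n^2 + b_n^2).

Parseval: a_0^2/2 + Σ_{n≥1} (a_n^2+b_n^2) = 1/3 ∫_{-3}^{3} h(u)^2 du = 98.
Subtract a_0^2/2 = 72: Σ (a_n^2+b_n^2) = 26.

26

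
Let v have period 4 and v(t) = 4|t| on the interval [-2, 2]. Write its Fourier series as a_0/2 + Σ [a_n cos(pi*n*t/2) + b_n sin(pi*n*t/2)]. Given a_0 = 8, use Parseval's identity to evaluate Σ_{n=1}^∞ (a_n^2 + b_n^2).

32/3

Parseval: a_0^2/2 + Σ_{n≥1} (a_n^2+b_n^2) = 1/2 ∫_{-2}^{2} v(t)^2 dt = 128/3.
Subtract a_0^2/2 = 32: Σ (a_n^2+b_n^2) = 32/3.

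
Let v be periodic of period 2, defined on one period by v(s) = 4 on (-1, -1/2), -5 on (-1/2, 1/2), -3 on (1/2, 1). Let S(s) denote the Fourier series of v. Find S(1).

1/2

s = 1 differs from s = -1 by 1 full period(s), and the series is 2-periodic.
At s = -1 the one-sided limits are v(-1^-) = -3 and v(-1^+) = 4.
By Dirichlet's theorem the series converges to their average, [(-3) + (4)]/2 = 1/2.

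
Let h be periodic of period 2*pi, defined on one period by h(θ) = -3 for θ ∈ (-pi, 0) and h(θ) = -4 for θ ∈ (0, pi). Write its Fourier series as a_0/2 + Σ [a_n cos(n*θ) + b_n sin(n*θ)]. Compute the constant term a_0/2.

a_0 = 1/pi ∫_{-pi}^{pi} h(θ) dθ = 1/pi · (-7*pi) = -7.
So the constant term a_0/2 = -7/2.

-7/2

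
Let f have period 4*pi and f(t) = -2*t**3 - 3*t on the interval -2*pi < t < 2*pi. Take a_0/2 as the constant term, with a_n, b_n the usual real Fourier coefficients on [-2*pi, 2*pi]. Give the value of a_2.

a_2 = (1/(2*pi)) ∫_{-2*pi}^{2*pi} f(t) cos(t) dt.
f is odd and cos(t) is even, so the integrand is odd over a symmetric interval and the integral vanishes.

0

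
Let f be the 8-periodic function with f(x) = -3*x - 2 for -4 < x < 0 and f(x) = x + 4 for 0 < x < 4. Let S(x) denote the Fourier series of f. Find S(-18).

4

x = -18 differs from x = -2 by -2 full period(s), and the series is 8-periodic.
f is continuous at x = -2 with value 4, so the series converges to 4 there.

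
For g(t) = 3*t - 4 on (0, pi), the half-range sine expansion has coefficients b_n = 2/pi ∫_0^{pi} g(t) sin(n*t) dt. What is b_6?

b_6 = 2/pi ∫_0^{pi} (3*t - 4) sin(6*t) dt.
Integrating by parts (boundary term plus one more integral), an antiderivative of (3*t - 4) sin(6*t) is -t*cos(6*t)/2 + sin(6*t)/12 + 2*cos(6*t)/3; evaluating from 0 to pi: ∫_{0}^{pi} (3*t - 4) sin(6*t) dt = (2/3 - pi/2) - (2/3) = -pi/2.
Hence b_6 = (2/pi)·(-pi/2) = -1.

-1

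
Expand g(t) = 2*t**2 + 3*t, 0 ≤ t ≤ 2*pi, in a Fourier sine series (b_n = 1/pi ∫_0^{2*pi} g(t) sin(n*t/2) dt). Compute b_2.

b_2 = 1/pi ∫_0^{2*pi} (2*t**2 + 3*t) sin(t) dt.
Integrating by parts twice (tabular method), an antiderivative of (2*t**2 + 3*t) sin(t) is -2*t**2*cos(t) + 4*t*sin(t) - 3*t*cos(t) + 3*sin(t) + 4*cos(t); evaluating from 0 to 2*pi: ∫_{0}^{2*pi} (2*t**2 + 3*t) sin(t) dt = (-8*pi**2 - 6*pi + 4) - (4) = -2*pi*(3 + 4*pi).
Hence b_2 = (1/pi)·(-2*pi*(3 + 4*pi)) = -8*pi - 6.

-8*pi - 6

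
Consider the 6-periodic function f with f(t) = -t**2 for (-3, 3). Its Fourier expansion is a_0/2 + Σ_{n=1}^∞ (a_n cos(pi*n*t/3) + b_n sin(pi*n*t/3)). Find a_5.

a_5 = 1/3 ∫_{-3}^{3} f(t) cos(5*pi*t/3) dt.
f is even and cos(5*pi*t/3) is even, so the integrand is even and a_5 = 2/3 ∫_0^{3} f(t) cos(5*pi*t/3) dt.
Integrating by parts twice (tabular method), an antiderivative of (-t**2) cos(5*pi*t/3) is -3*t**2*sin(5*pi*t/3)/(5*pi) - 18*t*cos(5*pi*t/3)/(25*pi**2) + 54*sin(5*pi*t/3)/(125*pi**3); evaluating from 0 to 3: ∫_{0}^{3} (-t**2) cos(5*pi*t/3) dt = (54/(25*pi**2)) - (0) = 54/(25*pi**2).
Hence a_5 = (2/3)·(54/(25*pi**2)) = 36/(25*pi**2).

36/(25*pi**2)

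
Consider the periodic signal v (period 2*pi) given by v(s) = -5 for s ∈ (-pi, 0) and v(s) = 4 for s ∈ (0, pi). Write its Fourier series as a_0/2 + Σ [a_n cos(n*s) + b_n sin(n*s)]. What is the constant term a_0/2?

-1/2

a_0 = 1/pi ∫_{-pi}^{pi} v(s) ds = 1/pi · (-pi) = -1.
So the constant term a_0/2 = -1/2.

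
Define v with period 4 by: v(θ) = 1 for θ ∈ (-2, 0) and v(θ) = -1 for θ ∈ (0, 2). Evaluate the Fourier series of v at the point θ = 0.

0

At θ = 0 the one-sided limits are v(0^-) = 1 and v(0^+) = -1.
By Dirichlet's theorem the series converges to their average, [(1) + (-1)]/2 = 0.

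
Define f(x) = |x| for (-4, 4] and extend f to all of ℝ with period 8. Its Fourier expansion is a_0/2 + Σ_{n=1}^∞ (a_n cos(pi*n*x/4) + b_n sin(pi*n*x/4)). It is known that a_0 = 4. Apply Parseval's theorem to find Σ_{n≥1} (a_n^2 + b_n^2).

8/3

Parseval: a_0^2/2 + Σ_{n≥1} (a_n^2+b_n^2) = 1/4 ∫_{-4}^{4} f(x)^2 dx = 32/3.
Subtract a_0^2/2 = 8: Σ (a_n^2+b_n^2) = 8/3.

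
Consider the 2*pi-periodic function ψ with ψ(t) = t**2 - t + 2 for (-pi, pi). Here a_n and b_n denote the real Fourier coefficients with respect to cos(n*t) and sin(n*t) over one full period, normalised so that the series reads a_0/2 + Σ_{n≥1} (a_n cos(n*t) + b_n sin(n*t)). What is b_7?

-2/7

b_7 = 1/pi ∫_{-pi}^{pi} ψ(t) sin(7*t) dt.
Integrating by parts twice (tabular method), an antiderivative of (t**2 - t + 2) sin(7*t) is -t**2*cos(7*t)/7 + 2*t*sin(7*t)/49 + t*cos(7*t)/7 - sin(7*t)/49 - 96*cos(7*t)/343; evaluating from -pi to pi: ∫_{-pi}^{pi} (t**2 - t + 2) sin(7*t) dt = (-pi/7 + 96/343 + pi**2/7) - (96/343 + pi/7 + pi**2/7) = -2*pi/7.
Hence b_7 = (1/pi)·(-2*pi/7) = -2/7.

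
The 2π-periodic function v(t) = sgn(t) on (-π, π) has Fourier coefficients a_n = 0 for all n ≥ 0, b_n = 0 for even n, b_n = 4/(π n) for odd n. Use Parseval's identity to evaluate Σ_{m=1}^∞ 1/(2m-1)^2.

pi**2/8

Parseval: Σ b_n^2 = (1/π) ∫_{-π}^{π} v(t)^2 dt = 2.
Only odd n contribute, with b_n^2 = 16/(π^2 n^2), so Σ_{m≥1} 1/(2m-1)^2 = π^2·(2)/16 = pi**2/8.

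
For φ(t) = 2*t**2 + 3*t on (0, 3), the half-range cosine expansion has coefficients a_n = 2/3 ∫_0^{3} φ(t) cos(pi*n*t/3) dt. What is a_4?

a_4 = 2/3 ∫_0^{3} (2*t**2 + 3*t) cos(4*pi*t/3) dt.
Integrating by parts twice (tabular method), an antiderivative of (2*t**2 + 3*t) cos(4*pi*t/3) is 3*t**2*sin(4*pi*t/3)/(2*pi) + 9*t*sin(4*pi*t/3)/(4*pi) + 9*t*cos(4*pi*t/3)/(4*pi**2) - 27*sin(4*pi*t/3)/(16*pi**3) + 27*cos(4*pi*t/3)/(16*pi**2); evaluating from 0 to 3: ∫_{0}^{3} (2*t**2 + 3*t) cos(4*pi*t/3) dt = (135/(16*pi**2)) - (27/(16*pi**2)) = 27/(4*pi**2).
Hence a_4 = (2/3)·(27/(4*pi**2)) = 9/(2*pi**2).

9/(2*pi**2)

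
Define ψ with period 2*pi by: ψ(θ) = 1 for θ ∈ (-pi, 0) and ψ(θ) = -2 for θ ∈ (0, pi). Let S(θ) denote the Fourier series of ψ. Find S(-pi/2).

1

ψ is continuous at θ = -pi/2 with value 1, so the series converges to 1 there.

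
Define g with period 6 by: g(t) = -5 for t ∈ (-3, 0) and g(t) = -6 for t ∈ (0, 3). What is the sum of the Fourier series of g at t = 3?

At t = 3 the one-sided limits are g(3^-) = -6 and g(3^+) = -5.
By Dirichlet's theorem the series converges to their average, [(-6) + (-5)]/2 = -11/2.

-11/2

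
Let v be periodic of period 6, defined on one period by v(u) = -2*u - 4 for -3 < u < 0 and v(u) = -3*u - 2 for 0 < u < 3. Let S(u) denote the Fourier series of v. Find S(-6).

-3

u = -6 differs from u = 0 by -1 full period(s), and the series is 6-periodic.
At u = 0 the one-sided limits are v(0^-) = -4 and v(0^+) = -2.
By Dirichlet's theorem the series converges to their average, [(-4) + (-2)]/2 = -3.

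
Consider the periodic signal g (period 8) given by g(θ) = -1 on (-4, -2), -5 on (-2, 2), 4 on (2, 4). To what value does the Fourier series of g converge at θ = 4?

3/2

At θ = 4 the one-sided limits are g(4^-) = 4 and g(4^+) = -1.
By Dirichlet's theorem the series converges to their average, [(4) + (-1)]/2 = 3/2.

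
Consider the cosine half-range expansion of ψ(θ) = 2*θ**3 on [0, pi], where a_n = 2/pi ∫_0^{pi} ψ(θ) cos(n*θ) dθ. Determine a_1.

-12*pi + 48/pi

a_1 = 2/pi ∫_0^{pi} (2*θ**3) cos(θ) dθ.
Integrating by parts three times (tabular method), an antiderivative of (2*θ**3) cos(θ) is 2*θ**3*sin(θ) + 6*θ**2*cos(θ) - 12*θ*sin(θ) - 12*cos(θ); evaluating from 0 to pi: ∫_{0}^{pi} (2*θ**3) cos(θ) dθ = (12 - 6*pi**2) - (-12) = 24 - 6*pi**2.
Hence a_1 = (2/pi)·(24 - 6*pi**2) = -12*pi + 48/pi.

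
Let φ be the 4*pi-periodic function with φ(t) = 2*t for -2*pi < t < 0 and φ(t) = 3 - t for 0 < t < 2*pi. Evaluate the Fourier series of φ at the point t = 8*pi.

3/2

t = 8*pi differs from t = 0 by 2 full period(s), and the series is 4*pi-periodic.
At t = 0 the one-sided limits are φ(0^-) = 0 and φ(0^+) = 3.
By Dirichlet's theorem the series converges to their average, [(0) + (3)]/2 = 3/2.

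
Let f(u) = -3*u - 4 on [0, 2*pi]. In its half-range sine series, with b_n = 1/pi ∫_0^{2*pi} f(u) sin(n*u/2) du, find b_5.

4*(-3*pi - 4)/(5*pi)

b_5 = 1/pi ∫_0^{2*pi} (-3*u - 4) sin(5*u/2) du.
Integrating by parts (boundary term plus one more integral), an antiderivative of (-3*u - 4) sin(5*u/2) is 6*u*cos(5*u/2)/5 - 12*sin(5*u/2)/25 + 8*cos(5*u/2)/5; evaluating from 0 to 2*pi: ∫_{0}^{2*pi} (-3*u - 4) sin(5*u/2) du = (-12*pi/5 - 8/5) - (8/5) = -12*pi/5 - 16/5.
Hence b_5 = (1/pi)·(-12*pi/5 - 16/5) = 4*(-3*pi - 4)/(5*pi).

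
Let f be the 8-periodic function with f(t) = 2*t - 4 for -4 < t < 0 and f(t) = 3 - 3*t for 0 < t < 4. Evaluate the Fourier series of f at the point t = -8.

t = -8 differs from t = 0 by -1 full period(s), and the series is 8-periodic.
At t = 0 the one-sided limits are f(0^-) = -4 and f(0^+) = 3.
By Dirichlet's theorem the series converges to their average, [(-4) + (3)]/2 = -1/2.

-1/2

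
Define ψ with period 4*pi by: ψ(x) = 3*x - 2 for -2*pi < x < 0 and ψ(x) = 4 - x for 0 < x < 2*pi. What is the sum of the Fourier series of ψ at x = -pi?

-3*pi - 2

ψ is continuous at x = -pi with value -3*pi - 2, so the series converges to -3*pi - 2 there.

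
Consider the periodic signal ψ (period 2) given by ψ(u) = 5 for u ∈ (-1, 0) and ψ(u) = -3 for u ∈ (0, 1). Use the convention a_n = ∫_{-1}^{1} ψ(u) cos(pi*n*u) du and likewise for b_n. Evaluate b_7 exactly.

b_7 = ∫_{-1}^{1} ψ(u) sin(7*pi*u) du.
Split the integral at the breakpoints.
Directly, an antiderivative of (5) sin(7*pi*u) is -5*cos(7*pi*u)/(7*pi); evaluating from -1 to 0: ∫_{-1}^{0} (5) sin(7*pi*u) du = (-5/(7*pi)) - (5/(7*pi)) = -10/(7*pi).
Directly, an antiderivative of (-3) sin(7*pi*u) is 3*cos(7*pi*u)/(7*pi); evaluating from 0 to 1: ∫_{0}^{1} (-3) sin(7*pi*u) du = (-3/(7*pi)) - (3/(7*pi)) = -6/(7*pi).
Summing the pieces gives b_7 = -16/(7*pi).

-16/(7*pi)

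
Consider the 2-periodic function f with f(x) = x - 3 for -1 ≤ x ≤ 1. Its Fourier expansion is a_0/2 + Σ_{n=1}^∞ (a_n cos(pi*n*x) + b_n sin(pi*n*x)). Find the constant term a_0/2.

-3

a_0 = ∫_{-1}^{1} f(x) dx = -6.
So the constant term a_0/2 = -3.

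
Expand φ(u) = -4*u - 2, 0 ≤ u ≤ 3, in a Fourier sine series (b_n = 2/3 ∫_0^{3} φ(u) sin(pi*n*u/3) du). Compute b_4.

6/pi

b_4 = 2/3 ∫_0^{3} (-4*u - 2) sin(4*pi*u/3) du.
Integrating by parts (boundary term plus one more integral), an antiderivative of (-4*u - 2) sin(4*pi*u/3) is 3*u*cos(4*pi*u/3)/pi - 9*sin(4*pi*u/3)/(4*pi**2) + 3*cos(4*pi*u/3)/(2*pi); evaluating from 0 to 3: ∫_{0}^{3} (-4*u - 2) sin(4*pi*u/3) du = (21/(2*pi)) - (3/(2*pi)) = 9/pi.
Hence b_4 = (2/3)·(9/pi) = 6/pi.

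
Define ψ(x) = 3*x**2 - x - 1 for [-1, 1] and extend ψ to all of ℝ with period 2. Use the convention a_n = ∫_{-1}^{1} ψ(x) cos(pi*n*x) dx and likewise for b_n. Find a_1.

a_1 = ∫_{-1}^{1} ψ(x) cos(pi*x) dx.
Integrating by parts twice (tabular method), an antiderivative of (3*x**2 - x - 1) cos(pi*x) is 3*x**2*sin(pi*x)/pi - x*sin(pi*x)/pi + 6*x*cos(pi*x)/pi**2 - sin(pi*x)/pi - 6*sin(pi*x)/pi**3 - cos(pi*x)/pi**2; evaluating from -1 to 1: ∫_{-1}^{1} (3*x**2 - x - 1) cos(pi*x) dx = (-5/pi**2) - (7/pi**2) = -12/pi**2.
Hence a_1 = -12/pi**2.

-12/pi**2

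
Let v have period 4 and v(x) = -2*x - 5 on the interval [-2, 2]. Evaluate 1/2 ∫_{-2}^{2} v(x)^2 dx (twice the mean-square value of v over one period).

182/3

1/2 ∫_{-2}^{2} v(x)^2 dx = 1/2 · (364/3) = 182/3.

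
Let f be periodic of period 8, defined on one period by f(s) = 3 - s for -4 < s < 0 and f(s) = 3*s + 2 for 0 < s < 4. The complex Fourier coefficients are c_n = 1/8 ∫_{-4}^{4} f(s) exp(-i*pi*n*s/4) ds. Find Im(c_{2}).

Since f is real-valued, Im(c_{2}) = -1/8 ∫_{-4}^{4} f(s) sin(pi*s/2) ds = -b_{2}/2.
Split the integral at the breakpoints.
Integrating by parts (boundary term plus one more integral), an antiderivative of (3 - s) sin(pi*s/2) is 2*s*cos(pi*s/2)/pi - 4*sin(pi*s/2)/pi**2 - 6*cos(pi*s/2)/pi; evaluating from -4 to 0: ∫_{-4}^{0} (3 - s) sin(pi*s/2) ds = (-6/pi) - (-14/pi) = 8/pi.
Integrating by parts (boundary term plus one more integral), an antiderivative of (3*s + 2) sin(pi*s/2) is -6*s*cos(pi*s/2)/pi + 12*sin(pi*s/2)/pi**2 - 4*cos(pi*s/2)/pi; evaluating from 0 to 4: ∫_{0}^{4} (3*s + 2) sin(pi*s/2) ds = (-28/pi) - (-4/pi) = -24/pi.
So ∫_{-4}^{4} f(s) sin(pi*s/2) ds = -16/pi.
Hence Im(c_{2}) = (-1/8)·(-16/pi) = 2/pi.

2/pi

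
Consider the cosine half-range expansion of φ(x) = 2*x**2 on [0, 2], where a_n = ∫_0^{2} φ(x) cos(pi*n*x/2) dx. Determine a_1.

a_1 = ∫_0^{2} (2*x**2) cos(pi*x/2) dx.
Integrating by parts twice (tabular method), an antiderivative of (2*x**2) cos(pi*x/2) is 4*x**2*sin(pi*x/2)/pi + 16*x*cos(pi*x/2)/pi**2 - 32*sin(pi*x/2)/pi**3; evaluating from 0 to 2: ∫_{0}^{2} (2*x**2) cos(pi*x/2) dx = (-32/pi**2) - (0) = -32/pi**2.
Hence a_1 = -32/pi**2.

-32/pi**2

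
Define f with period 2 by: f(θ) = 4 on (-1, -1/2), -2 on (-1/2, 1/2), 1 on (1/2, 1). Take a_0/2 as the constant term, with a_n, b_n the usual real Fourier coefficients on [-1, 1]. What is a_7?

a_7 = ∫_{-1}^{1} f(θ) cos(7*pi*θ) dθ.
Split the integral at the breakpoints.
Directly, an antiderivative of (4) cos(7*pi*θ) is 4*sin(7*pi*θ)/(7*pi); evaluating from -1 to -1/2: ∫_{-1}^{-1/2} (4) cos(7*pi*θ) dθ = (4/(7*pi)) - (0) = 4/(7*pi).
Directly, an antiderivative of (-2) cos(7*pi*θ) is -2*sin(7*pi*θ)/(7*pi); evaluating from -1/2 to 1/2: ∫_{-1/2}^{1/2} (-2) cos(7*pi*θ) dθ = (2/(7*pi)) - (-2/(7*pi)) = 4/(7*pi).
Directly, an antiderivative of (1) cos(7*pi*θ) is sin(7*pi*θ)/(7*pi); evaluating from 1/2 to 1: ∫_{1/2}^{1} (1) cos(7*pi*θ) dθ = (0) - (-1/(7*pi)) = 1/(7*pi).
Summing the pieces gives a_7 = 9/(7*pi).

9/(7*pi)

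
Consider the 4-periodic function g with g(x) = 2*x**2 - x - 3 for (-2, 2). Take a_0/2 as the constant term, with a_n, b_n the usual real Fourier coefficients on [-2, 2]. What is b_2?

2/pi

b_2 = 1/2 ∫_{-2}^{2} g(x) sin(pi*x) dx.
Integrating by parts twice (tabular method), an antiderivative of (2*x**2 - x - 3) sin(pi*x) is -2*x**2*cos(pi*x)/pi + 4*x*sin(pi*x)/pi**2 + x*cos(pi*x)/pi - sin(pi*x)/pi**2 + 4*cos(pi*x)/pi**3 + 3*cos(pi*x)/pi; evaluating from -2 to 2: ∫_{-2}^{2} (2*x**2 - x - 3) sin(pi*x) dx = (-3/pi + 4/pi**3) - (-7/pi + 4/pi**3) = 4/pi.
Hence b_2 = (1/2)·(4/pi) = 2/pi.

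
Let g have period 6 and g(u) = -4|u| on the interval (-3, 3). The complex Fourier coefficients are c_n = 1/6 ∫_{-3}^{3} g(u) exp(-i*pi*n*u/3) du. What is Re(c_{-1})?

24/pi**2

Since g is real-valued, Re(c_{-1}) = 1/6 ∫_{-3}^{3} g(u) cos(-pi*u/3) du = a_{1}/2.
g is even and cos(-pi*u/3) is even, so the integrand is even: ∫_{-3}^{3} g(u) cos(-pi*u/3) du = 2∫_0^{3} g(u) cos(-pi*u/3) du.
Integrating by parts (boundary term plus one more integral), an antiderivative of (-4*u) cos(-pi*u/3) is -12*u*sin(pi*u/3)/pi - 36*cos(pi*u/3)/pi**2; evaluating from 0 to 3: ∫_{0}^{3} (-4*u) cos(-pi*u/3) du = (36/pi**2) - (-36/pi**2) = 72/pi**2.
So ∫_{-3}^{3} g(u) cos(-pi*u/3) du = 144/pi**2.
Hence Re(c_{-1}) = (1/6)·(144/pi**2) = 24/pi**2.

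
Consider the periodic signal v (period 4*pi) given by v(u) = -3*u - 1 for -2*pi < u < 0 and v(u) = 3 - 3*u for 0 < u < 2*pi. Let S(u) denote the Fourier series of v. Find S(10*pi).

1

u = 10*pi differs from u = 2*pi by 2 full period(s), and the series is 4*pi-periodic.
At u = 2*pi the one-sided limits are v(2*pi^-) = 3 - 6*pi and v(2*pi^+) = -1 + 6*pi.
By Dirichlet's theorem the series converges to their average, [(3 - 6*pi) + (-1 + 6*pi)]/2 = 1.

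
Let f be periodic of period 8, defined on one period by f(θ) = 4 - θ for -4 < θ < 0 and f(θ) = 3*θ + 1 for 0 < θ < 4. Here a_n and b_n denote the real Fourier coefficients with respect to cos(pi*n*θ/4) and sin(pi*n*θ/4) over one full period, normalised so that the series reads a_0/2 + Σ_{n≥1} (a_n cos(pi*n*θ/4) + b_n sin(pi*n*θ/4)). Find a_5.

a_5 = 1/4 ∫_{-4}^{4} f(θ) cos(5*pi*θ/4) dθ.
Split the integral at the breakpoints.
Integrating by parts (boundary term plus one more integral), an antiderivative of (4 - θ) cos(5*pi*θ/4) is -4*θ*sin(5*pi*θ/4)/(5*pi) + 16*sin(5*pi*θ/4)/(5*pi) - 16*cos(5*pi*θ/4)/(25*pi**2); evaluating from -4 to 0: ∫_{-4}^{0} (4 - θ) cos(5*pi*θ/4) dθ = (-16/(25*pi**2)) - (16/(25*pi**2)) = -32/(25*pi**2).
Integrating by parts (boundary term plus one more integral), an antiderivative of (3*θ + 1) cos(5*pi*θ/4) is 12*θ*sin(5*pi*θ/4)/(5*pi) + 4*sin(5*pi*θ/4)/(5*pi) + 48*cos(5*pi*θ/4)/(25*pi**2); evaluating from 0 to 4: ∫_{0}^{4} (3*θ + 1) cos(5*pi*θ/4) dθ = (-48/(25*pi**2)) - (48/(25*pi**2)) = -96/(25*pi**2).
Summing the pieces and multiplying by (1/4) gives a_5 = -32/(25*pi**2).

-32/(25*pi**2)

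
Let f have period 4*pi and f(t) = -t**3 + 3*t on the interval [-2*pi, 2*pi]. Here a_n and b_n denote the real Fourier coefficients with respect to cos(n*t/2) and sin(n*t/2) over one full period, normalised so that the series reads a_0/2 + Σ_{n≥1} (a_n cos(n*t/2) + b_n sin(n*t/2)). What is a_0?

a_0 = (1/(2*pi)) ∫_{-2*pi}^{2*pi} f(t) dt = (1/(2*pi)) · (0) = 0.

0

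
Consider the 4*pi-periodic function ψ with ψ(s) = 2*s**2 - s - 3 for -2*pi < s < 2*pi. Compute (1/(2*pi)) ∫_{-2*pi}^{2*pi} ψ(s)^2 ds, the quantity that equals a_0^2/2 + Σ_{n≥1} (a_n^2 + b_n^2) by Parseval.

-88*pi**2/3 + 18 + 128*pi**4/5

(1/(2*pi)) ∫_{-2*pi}^{2*pi} ψ(s)^2 ds = (1/(2*pi)) · (4*pi*(-220*pi**2 + 135 + 192*pi**4)/15) = -88*pi**2/3 + 18 + 128*pi**4/5.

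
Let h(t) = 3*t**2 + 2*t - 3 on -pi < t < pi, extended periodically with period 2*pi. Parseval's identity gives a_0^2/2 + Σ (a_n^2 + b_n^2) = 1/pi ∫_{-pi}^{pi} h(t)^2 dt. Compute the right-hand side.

1/pi ∫_{-pi}^{pi} h(t)^2 dt = 1/pi · (2*pi*(-70*pi**2 + 135 + 27*pi**4)/15) = -28*pi**2/3 + 18 + 18*pi**4/5.

-28*pi**2/3 + 18 + 18*pi**4/5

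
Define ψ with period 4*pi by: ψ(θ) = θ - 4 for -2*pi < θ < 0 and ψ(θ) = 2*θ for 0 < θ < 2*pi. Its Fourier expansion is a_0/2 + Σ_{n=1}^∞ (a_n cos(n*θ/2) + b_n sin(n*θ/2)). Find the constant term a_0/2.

a_0 = (1/(2*pi)) ∫_{-2*pi}^{2*pi} ψ(θ) dθ = (1/(2*pi)) · (2*pi*(-4 + pi)) = -4 + pi.
So the constant term a_0/2 = -2 + pi/2.

-2 + pi/2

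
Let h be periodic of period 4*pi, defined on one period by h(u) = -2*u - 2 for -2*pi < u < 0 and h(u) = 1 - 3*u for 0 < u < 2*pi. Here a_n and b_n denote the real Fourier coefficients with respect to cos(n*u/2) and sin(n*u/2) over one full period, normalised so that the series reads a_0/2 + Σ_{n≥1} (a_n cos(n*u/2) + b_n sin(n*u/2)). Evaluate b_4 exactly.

b_4 = (1/(2*pi)) ∫_{-2*pi}^{2*pi} h(u) sin(2*u) du.
Split the integral at the breakpoints.
Integrating by parts (boundary term plus one more integral), an antiderivative of (-2*u - 2) sin(2*u) is u*cos(2*u) - sin(2*u)/2 + cos(2*u); evaluating from -2*pi to 0: ∫_{-2*pi}^{0} (-2*u - 2) sin(2*u) du = (1) - (1 - 2*pi) = 2*pi.
Integrating by parts (boundary term plus one more integral), an antiderivative of (1 - 3*u) sin(2*u) is 3*u*cos(2*u)/2 - 3*sin(2*u)/4 - cos(2*u)/2; evaluating from 0 to 2*pi: ∫_{0}^{2*pi} (1 - 3*u) sin(2*u) du = (-1/2 + 3*pi) - (-1/2) = 3*pi.
Summing the pieces and multiplying by (1/(2*pi)) gives b_4 = 5/2.

5/2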